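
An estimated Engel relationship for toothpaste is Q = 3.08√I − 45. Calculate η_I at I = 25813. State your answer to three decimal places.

0.550

At I = 25813: Q = 449.846.
dQ/dI = 3.08/(2√I) = 0.00958521 at this income.
η = (dQ/dI)·(I/Q) = 0.00958521 × (25813/449.846) = 0.550.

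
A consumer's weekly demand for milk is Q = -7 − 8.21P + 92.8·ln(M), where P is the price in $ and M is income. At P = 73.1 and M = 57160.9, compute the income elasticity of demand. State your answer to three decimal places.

At P = 73.1, M = 57160.9: Q = 409.345.
Holding P constant, ∂Q/∂M = 92.8/M = 0.00162349.
η_M = (∂Q/∂M)·(M/Q) = 0.00162349 × (57160.9/409.345) = 0.227.

0.227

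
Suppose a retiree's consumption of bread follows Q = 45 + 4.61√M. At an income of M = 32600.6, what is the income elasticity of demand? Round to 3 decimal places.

0.474

At M = 32600.6: Q = 877.365.
dQ/dM = 4.61/(2√M) = 0.0127661 at this income.
η = (dQ/dM)·(M/Q) = 0.0127661 × (32600.6/877.365) = 0.474.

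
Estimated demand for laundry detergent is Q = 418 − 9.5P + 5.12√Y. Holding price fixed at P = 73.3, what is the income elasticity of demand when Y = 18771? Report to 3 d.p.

0.829

At P = 73.3, Y = 18771: Q = 423.127.
Holding P constant, ∂Q/∂Y = 5.12/(2√Y) = 0.0186851.
η_Y = (∂Q/∂Y)·(Y/Q) = 0.0186851 × (18771/423.127) = 0.829.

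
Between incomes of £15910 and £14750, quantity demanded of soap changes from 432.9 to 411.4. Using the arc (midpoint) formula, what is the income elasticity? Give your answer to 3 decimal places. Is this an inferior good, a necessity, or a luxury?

0.673 (necessity)

ΔQ = 411.4 − 432.9 = -21.5; midpoint Q̄ = (432.9 + 411.4)/2 = 422.15.
ΔI = 14750 − 15910 = -1160; midpoint Ī = (15910 + 14750)/2 = 15330.
η = (ΔQ/Q̄) ÷ (ΔI/Ī) = (-21.5/422.15) ÷ (-1160/15330) = 0.673.
0 < η < 1 ⇒ necessity.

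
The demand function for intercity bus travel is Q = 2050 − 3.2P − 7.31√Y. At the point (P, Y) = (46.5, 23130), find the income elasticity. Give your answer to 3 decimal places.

-0.704

At P = 46.5, Y = 23130: Q = 789.455.
Holding P constant, ∂Q/∂Y = -7.31/(2√Y) = -0.0240325.
η_Y = (∂Q/∂Y)·(Y/Q) = -0.0240325 × (23130/789.455) = -0.704.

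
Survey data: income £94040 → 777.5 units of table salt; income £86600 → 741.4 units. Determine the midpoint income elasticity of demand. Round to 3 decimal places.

ΔQ = 741.4 − 777.5 = -36.1; midpoint Q̄ = (777.5 + 741.4)/2 = 759.45.
ΔI = 86600 − 94040 = -7440; midpoint Ī = (94040 + 86600)/2 = 90320.
η = (ΔQ/Q̄) ÷ (ΔI/Ī) = (-36.1/759.45) ÷ (-7440/90320) = 0.577.

0.577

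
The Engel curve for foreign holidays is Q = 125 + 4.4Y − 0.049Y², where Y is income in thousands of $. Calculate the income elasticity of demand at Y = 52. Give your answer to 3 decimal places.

At Y = 52: Q = 221.3040.
dQ/dY = 4.4 − 0.098Y = -0.69600.
η = (dQ/dY)·(Y/Q) = -0.69600 × (52/221.3040) = -0.164.

-0.164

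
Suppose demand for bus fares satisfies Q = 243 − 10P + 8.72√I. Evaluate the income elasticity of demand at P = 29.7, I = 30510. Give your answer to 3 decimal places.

0.518

At P = 29.7, I = 30510: Q = 1469.132.
Holding P constant, ∂Q/∂I = 8.72/(2√I) = 0.0249612.
η_I = (∂Q/∂I)·(I/Q) = 0.0249612 × (30510/1469.132) = 0.518.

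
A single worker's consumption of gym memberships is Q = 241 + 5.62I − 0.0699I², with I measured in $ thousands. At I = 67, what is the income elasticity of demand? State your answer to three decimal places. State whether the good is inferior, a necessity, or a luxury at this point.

At I = 67: Q = 303.7589.
dQ/dI = 5.62 − 0.1398I = -3.74660.
η = (dQ/dI)·(I/Q) = -3.74660 × (67/303.7589) = -0.826.
η < 0 ⇒ inferior good.

-0.826 (inferior good)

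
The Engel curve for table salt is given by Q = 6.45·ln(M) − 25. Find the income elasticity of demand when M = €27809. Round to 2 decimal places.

0.16

At M = 27809: Q = 41.004.
dQ/dM = 6.45/M = 0.000231939 at this income.
η = (dQ/dM)·(M/Q) = 0.000231939 × (27809/41.004) = 0.16.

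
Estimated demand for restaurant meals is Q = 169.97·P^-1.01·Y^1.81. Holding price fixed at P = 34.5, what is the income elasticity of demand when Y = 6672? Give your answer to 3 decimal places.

For a multiplicative demand Q = A·P^α·Y^β, the income elasticity is β everywhere.
Here β = 1.81, so η = 1.810.

1.810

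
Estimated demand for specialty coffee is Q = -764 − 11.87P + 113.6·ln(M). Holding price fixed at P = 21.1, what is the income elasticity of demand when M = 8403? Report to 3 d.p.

9.410

At P = 21.1, M = 8403: Q = 12.072.
Holding P constant, ∂Q/∂M = 113.6/M = 0.013519.
η_M = (∂Q/∂M)·(M/Q) = 0.013519 × (8403/12.072) = 9.410.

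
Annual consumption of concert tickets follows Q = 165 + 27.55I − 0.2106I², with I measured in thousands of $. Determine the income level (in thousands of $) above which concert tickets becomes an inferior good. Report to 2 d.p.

dQ/dI = 27.55 − 0.4212I.
The good is inferior where dQ/dI < 0. Setting dQ/dI = 0 gives I = 27.55 / 0.4212 = 65.41.

65.41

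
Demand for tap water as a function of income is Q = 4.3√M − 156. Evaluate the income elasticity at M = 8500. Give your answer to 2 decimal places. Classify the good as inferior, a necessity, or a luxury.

At M = 8500: Q = 240.440.
dQ/dM = 4.3/(2√M) = 0.02332 at this income.
η = (dQ/dM)·(M/Q) = 0.02332 × (8500/240.440) = 0.82.
Since 0 < η < 1, the good is a necessity.

0.82 (necessity)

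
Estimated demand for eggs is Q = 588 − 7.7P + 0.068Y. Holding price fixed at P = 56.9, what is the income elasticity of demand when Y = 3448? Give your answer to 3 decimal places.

At P = 56.9, Y = 3448: Q = 384.334.
Holding P constant, ∂Q/∂Y = 0.068.
η_Y = (∂Q/∂Y)·(Y/Q) = 0.068 × (3448/384.334) = 0.610.

0.610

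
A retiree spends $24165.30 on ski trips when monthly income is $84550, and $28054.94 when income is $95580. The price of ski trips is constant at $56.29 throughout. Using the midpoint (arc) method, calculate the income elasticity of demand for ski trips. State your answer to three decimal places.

With a constant price, Q₁ = 24165.30/56.29 = 429.300 and Q₂ = 28054.94/56.29 = 498.400 (equivalently, work directly with expenditure since P cancels).
Midpoint %ΔQ = (28054.94 − 24165.30)/26110.12 = 0.14897; midpoint %ΔI = (95580 − 84550)/90065 = 0.12247.
η = 0.14897 / 0.12247 = 1.216.

1.216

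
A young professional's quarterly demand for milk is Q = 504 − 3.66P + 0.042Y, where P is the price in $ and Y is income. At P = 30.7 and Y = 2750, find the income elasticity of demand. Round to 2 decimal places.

At P = 30.7, Y = 2750: Q = 507.138.
Holding P constant, ∂Q/∂Y = 0.042.
η_Y = (∂Q/∂Y)·(Y/Q) = 0.042 × (2750/507.138) = 0.23.

0.23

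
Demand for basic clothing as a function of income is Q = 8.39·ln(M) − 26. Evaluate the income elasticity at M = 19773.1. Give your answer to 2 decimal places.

0.15

At M = 19773.1: Q = 56.995.
dQ/dM = 8.39/M = 0.000424314 at this income.
η = (dQ/dM)·(M/Q) = 0.000424314 × (19773.1/56.995) = 0.15.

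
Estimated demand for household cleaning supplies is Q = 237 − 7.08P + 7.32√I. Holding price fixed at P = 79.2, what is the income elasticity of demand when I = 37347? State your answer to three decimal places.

0.648

At P = 79.2, I = 37347: Q = 1090.881.
Holding P constant, ∂Q/∂I = 7.32/(2√I) = 0.0189388.
η_I = (∂Q/∂I)·(I/Q) = 0.0189388 × (37347/1090.881) = 0.648.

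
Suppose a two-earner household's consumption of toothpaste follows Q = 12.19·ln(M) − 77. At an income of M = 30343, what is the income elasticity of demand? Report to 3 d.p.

0.250

At M = 30343: Q = 48.805.
dQ/dM = 12.19/M = 0.00040174 at this income.
η = (dQ/dM)·(M/Q) = 0.00040174 × (30343/48.805) = 0.250.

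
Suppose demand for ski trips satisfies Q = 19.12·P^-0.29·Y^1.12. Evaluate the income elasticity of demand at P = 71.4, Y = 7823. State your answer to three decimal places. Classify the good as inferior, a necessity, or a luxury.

For a multiplicative demand Q = A·P^α·Y^β, the income elasticity is β everywhere.
Here β = 1.12, so η = 1.120.
Since η > 1, this is a luxury.

1.120 (luxury)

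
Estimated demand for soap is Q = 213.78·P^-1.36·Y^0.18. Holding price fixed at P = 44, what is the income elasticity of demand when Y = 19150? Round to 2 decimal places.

0.18

For a multiplicative demand Q = A·P^α·Y^β, the income elasticity is β everywhere.
Here β = 0.18, so η = 0.18.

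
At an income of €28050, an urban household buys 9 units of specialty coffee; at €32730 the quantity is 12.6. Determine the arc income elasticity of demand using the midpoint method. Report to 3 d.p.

ΔQ = 12.6 − 9 = 3.6; midpoint Q̄ = (9 + 12.6)/2 = 10.8.
ΔI = 32730 − 28050 = 4680; midpoint Ī = (28050 + 32730)/2 = 30390.
η = (ΔQ/Q̄) ÷ (ΔI/Ī) = (3.6/10.8) ÷ (4680/30390) = 2.165.

2.165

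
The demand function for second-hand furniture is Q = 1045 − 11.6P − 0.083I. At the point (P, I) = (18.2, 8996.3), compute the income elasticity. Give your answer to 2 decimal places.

-8.56

At P = 18.2, I = 8996.3: Q = 87.187.
Holding P constant, ∂Q/∂I = −0.083.
η_I = (∂Q/∂I)·(I/Q) = -0.083 × (8996.3/87.187) = -8.56.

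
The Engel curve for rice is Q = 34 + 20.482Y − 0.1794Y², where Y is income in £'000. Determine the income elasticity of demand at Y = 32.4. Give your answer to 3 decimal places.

0.563

At Y = 32.4: Q = 509.2899.
dQ/dY = 20.482 − 0.3588Y = 8.85688.
η = (dQ/dY)·(Y/Q) = 8.85688 × (32.4/509.2899) = 0.563.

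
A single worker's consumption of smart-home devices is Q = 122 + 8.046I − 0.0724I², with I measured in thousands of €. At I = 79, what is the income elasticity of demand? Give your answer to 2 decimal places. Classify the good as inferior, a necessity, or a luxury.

-0.88 (inferior good)

At I = 79: Q = 305.7856.
dQ/dI = 8.046 − 0.1448I = -3.39320.
η = (dQ/dI)·(I/Q) = -3.39320 × (79/305.7856) = -0.88.
η < 0 ⇒ inferior good.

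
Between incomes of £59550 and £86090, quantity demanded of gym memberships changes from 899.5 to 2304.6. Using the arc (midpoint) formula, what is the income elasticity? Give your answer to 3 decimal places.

2.406

ΔQ = 2304.6 − 899.5 = 1405.1; midpoint Q̄ = (899.5 + 2304.6)/2 = 1602.05.
ΔI = 86090 − 59550 = 26540; midpoint Ī = (59550 + 86090)/2 = 72820.
η = (ΔQ/Q̄) ÷ (ΔI/Ī) = (1405.1/1602.05) ÷ (26540/72820) = 2.406.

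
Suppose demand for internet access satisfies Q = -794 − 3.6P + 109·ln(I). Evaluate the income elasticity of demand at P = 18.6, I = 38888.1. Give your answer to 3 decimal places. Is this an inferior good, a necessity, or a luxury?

At P = 18.6, I = 38888.1: Q = 291.000.
Holding P constant, ∂Q/∂I = 109/I = 0.00280291.
η_I = (∂Q/∂I)·(I/Q) = 0.00280291 × (38888.1/291.000) = 0.375.
Since 0 < η < 1, this is a necessity.

0.375 (necessity)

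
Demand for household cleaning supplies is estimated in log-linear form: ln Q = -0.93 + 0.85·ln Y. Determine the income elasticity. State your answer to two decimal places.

In a log-linear demand, the coefficient on ln Y is the income elasticity.
So η = 0.85.

0.85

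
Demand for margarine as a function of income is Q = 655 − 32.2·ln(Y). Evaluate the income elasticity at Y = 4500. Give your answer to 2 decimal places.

At Y = 4500: Q = 384.139.
dQ/dY = -32.2/Y = -0.00715556 at this income.
η = (dQ/dY)·(Y/Q) = -0.00715556 × (4500/384.139) = -0.08.

-0.08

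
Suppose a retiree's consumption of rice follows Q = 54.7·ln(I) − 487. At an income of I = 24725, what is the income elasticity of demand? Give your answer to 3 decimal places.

0.825

At I = 24725: Q = 66.322.
dQ/dI = 54.7/I = 0.00221234 at this income.
η = (dQ/dI)·(I/Q) = 0.00221234 × (24725/66.322) = 0.825.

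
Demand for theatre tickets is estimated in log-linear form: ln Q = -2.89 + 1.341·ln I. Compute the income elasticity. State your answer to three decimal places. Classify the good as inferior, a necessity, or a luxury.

In a log-linear demand, the coefficient on ln I is the income elasticity.
So η = 1.341.
η > 1 ⇒ luxury.

1.341 (luxury)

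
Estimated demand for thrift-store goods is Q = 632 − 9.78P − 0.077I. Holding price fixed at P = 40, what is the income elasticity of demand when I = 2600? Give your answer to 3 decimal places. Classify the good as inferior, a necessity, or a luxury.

At P = 40, I = 2600: Q = 40.600.
Holding P constant, ∂Q/∂I = −0.077.
η_I = (∂Q/∂I)·(I/Q) = -0.077 × (2600/40.600) = -4.931.
Since η < 0, this is an inferior good.

-4.931 (inferior good)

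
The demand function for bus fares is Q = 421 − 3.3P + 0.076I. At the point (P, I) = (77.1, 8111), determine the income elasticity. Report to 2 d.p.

At P = 77.1, I = 8111: Q = 783.006.
Holding P constant, ∂Q/∂I = 0.076.
η_I = (∂Q/∂I)·(I/Q) = 0.076 × (8111/783.006) = 0.79.

0.79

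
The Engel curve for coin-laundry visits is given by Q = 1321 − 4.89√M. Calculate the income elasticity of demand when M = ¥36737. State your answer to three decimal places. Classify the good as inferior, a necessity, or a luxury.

-1.221 (inferior good)

At M = 36737: Q = 383.739.
dQ/dM = -4.89/(2√M) = -0.0127564 at this income.
η = (dQ/dM)·(M/Q) = -0.0127564 × (36737/383.739) = -1.221.
Since η < 0, the good is an inferior good.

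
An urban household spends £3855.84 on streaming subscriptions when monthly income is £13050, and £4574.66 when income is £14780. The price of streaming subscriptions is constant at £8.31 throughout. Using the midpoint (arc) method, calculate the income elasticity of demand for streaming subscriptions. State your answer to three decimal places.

With a constant price, Q₁ = 3855.84/8.31 = 464.000 and Q₂ = 4574.66/8.31 = 550.501 (equivalently, work directly with expenditure since P cancels).
Midpoint %ΔQ = (4574.66 − 3855.84)/4215.25 = 0.17053; midpoint %ΔI = (14780 − 13050)/13915 = 0.12433.
η = 0.17053 / 0.12433 = 1.372.

1.372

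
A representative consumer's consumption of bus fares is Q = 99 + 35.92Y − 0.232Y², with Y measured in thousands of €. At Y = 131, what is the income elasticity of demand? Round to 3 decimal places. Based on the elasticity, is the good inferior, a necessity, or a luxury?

At Y = 131: Q = 823.1680.
dQ/dY = 35.92 − 0.464Y = -24.86400.
η = (dQ/dY)·(Y/Q) = -24.86400 × (131/823.1680) = -3.957.
η < 0 ⇒ inferior good.

-3.957 (inferior good)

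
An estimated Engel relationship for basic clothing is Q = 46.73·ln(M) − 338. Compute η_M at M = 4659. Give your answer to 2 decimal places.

At M = 4659: Q = 56.708.
dQ/dM = 46.73/M = 0.01003 at this income.
η = (dQ/dM)·(M/Q) = 0.01003 × (4659/56.708) = 0.82.

0.82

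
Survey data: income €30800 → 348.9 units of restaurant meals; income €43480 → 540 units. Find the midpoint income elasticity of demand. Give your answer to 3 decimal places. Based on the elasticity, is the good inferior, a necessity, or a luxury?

1.259 (luxury)

ΔQ = 540 − 348.9 = 191.1; midpoint Q̄ = (348.9 + 540)/2 = 444.45.
ΔI = 43480 − 30800 = 12680; midpoint Ī = (30800 + 43480)/2 = 37140.
η = (ΔQ/Q̄) ÷ (ΔI/Ī) = (191.1/444.45) ÷ (12680/37140) = 1.259.
η > 1 ⇒ luxury.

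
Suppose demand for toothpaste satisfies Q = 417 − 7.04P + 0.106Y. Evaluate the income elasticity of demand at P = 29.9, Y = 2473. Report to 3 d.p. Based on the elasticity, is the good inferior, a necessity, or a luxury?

0.559 (necessity)

At P = 29.9, Y = 2473: Q = 468.642.
Holding P constant, ∂Q/∂Y = 0.106.
η_Y = (∂Q/∂Y)·(Y/Q) = 0.106 × (2473/468.642) = 0.559.
Since 0 < η < 1, this is a necessity.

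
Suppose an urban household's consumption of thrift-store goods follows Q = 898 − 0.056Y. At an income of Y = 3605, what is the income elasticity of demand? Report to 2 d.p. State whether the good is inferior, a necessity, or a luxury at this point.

At Y = 3605: Q = 696.120.
dQ/dY = −0.056.
η = (dQ/dY)·(Y/Q) = -0.056 × (3605/696.120) = -0.29.
Since η < 0, the good is an inferior good.

-0.29 (inferior good)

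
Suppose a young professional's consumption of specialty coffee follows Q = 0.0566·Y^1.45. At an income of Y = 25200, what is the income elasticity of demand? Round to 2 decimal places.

For Q = A·Y^β the income elasticity is constant and equal to β.
Here β = 1.45, so η = 1.45.

1.45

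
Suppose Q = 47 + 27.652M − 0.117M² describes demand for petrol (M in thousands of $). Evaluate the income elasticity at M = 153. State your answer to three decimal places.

At M = 153: Q = 1538.9030.
dQ/dM = 27.652 − 0.234M = -8.15000.
η = (dQ/dM)·(M/Q) = -8.15000 × (153/1538.9030) = -0.810.

-0.810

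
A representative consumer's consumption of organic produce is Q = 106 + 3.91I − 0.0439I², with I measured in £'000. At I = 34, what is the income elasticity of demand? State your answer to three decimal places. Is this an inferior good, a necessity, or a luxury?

0.167 (necessity)

At I = 34: Q = 188.1916.
dQ/dI = 3.91 − 0.0878I = 0.92480.
η = (dQ/dI)·(I/Q) = 0.92480 × (34/188.1916) = 0.167.
0 < η < 1 ⇒ necessity.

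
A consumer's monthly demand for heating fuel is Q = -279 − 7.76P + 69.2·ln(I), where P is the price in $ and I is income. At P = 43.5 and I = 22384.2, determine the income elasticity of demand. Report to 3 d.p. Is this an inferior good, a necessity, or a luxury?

0.904 (necessity)

At P = 43.5, I = 22384.2: Q = 76.555.
Holding P constant, ∂Q/∂I = 69.2/I = 0.00309147.
η_I = (∂Q/∂I)·(I/Q) = 0.00309147 × (22384.2/76.555) = 0.904.
Since 0 < η < 1, this is a necessity.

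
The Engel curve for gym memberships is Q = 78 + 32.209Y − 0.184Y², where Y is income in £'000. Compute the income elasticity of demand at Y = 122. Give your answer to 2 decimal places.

-1.22

At Y = 122: Q = 1268.8420.
dQ/dY = 32.209 − 0.368Y = -12.68700.
η = (dQ/dY)·(Y/Q) = -12.68700 × (122/1268.8420) = -1.22.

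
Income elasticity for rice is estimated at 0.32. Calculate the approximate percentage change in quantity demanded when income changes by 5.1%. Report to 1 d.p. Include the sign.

%ΔQ ≈ η × %ΔI = 0.32 × 5.1% = 1.6%.

1.6%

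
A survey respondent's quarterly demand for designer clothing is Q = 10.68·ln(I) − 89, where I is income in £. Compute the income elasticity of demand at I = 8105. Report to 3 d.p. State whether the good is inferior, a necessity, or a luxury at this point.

1.499 (luxury)

At I = 8105: Q = 7.123.
dQ/dI = 10.68/I = 0.00131771 at this income.
η = (dQ/dI)·(I/Q) = 0.00131771 × (8105/7.123) = 1.499.
Since η > 1, the good is a luxury.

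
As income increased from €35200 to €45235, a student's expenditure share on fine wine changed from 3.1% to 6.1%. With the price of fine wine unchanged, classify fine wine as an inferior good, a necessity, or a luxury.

luxury

The budget share rises as income rises, so η > 1.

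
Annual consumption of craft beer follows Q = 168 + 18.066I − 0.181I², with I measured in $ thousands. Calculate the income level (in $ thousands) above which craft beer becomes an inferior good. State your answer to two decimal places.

49.91

dQ/dI = 18.066 − 0.362I.
The good is inferior where dQ/dI < 0. Setting dQ/dI = 0 gives I = 18.066 / 0.362 = 49.91.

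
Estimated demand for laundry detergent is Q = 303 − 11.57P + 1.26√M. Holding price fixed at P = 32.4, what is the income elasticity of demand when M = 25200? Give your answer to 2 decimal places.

At P = 32.4, M = 25200: Q = 128.151.
Holding P constant, ∂Q/∂M = 1.26/(2√M) = 0.00396863.
η_M = (∂Q/∂M)·(M/Q) = 0.00396863 × (25200/128.151) = 0.78.

0.78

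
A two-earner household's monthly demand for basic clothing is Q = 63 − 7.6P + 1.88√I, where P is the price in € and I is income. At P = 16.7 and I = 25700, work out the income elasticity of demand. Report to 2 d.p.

At P = 16.7, I = 25700: Q = 237.467.
Holding P constant, ∂Q/∂I = 1.88/(2√I) = 0.00586356.
η_I = (∂Q/∂I)·(I/Q) = 0.00586356 × (25700/237.467) = 0.63.

0.63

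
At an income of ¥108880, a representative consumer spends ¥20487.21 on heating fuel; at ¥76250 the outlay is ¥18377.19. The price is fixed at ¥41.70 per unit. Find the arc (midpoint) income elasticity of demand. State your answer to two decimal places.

0.31

With a constant price, Q₁ = 20487.21/41.70 = 491.300 and Q₂ = 18377.19/41.70 = 440.700 (equivalently, work directly with expenditure since P cancels).
Midpoint %ΔQ = (18377.19 − 20487.21)/19432.20 = -0.10858; midpoint %ΔI = (76250 − 108880)/92565 = -0.35251.
η = -0.10858 / -0.35251 = 0.31.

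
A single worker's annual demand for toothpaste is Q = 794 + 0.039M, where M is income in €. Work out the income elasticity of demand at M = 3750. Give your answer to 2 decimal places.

At M = 3750: Q = 940.250.
dQ/dM = 0.039.
η = (dQ/dM)·(M/Q) = 0.039 × (3750/940.250) = 0.16.

0.16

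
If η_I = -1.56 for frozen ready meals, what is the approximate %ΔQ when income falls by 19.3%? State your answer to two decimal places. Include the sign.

30.11%

%ΔQ ≈ η × %ΔI = -1.56 × (-19.3%) = 30.11%.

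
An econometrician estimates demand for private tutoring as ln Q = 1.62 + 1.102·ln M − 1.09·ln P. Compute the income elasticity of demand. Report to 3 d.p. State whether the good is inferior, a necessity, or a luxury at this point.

In a log-linear demand, the coefficient on ln M is the income elasticity.
So η = 1.102.
η > 1 ⇒ luxury.

1.102 (luxury)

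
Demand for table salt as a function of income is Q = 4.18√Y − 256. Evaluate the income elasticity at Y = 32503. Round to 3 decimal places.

At Y = 32503: Q = 497.595.
dQ/dY = 4.18/(2√Y) = 0.0115927 at this income.
η = (dQ/dY)·(Y/Q) = 0.0115927 × (32503/497.595) = 0.757.

0.757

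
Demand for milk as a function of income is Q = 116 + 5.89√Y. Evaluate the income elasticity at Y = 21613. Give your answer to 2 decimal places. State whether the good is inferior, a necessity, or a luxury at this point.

0.44 (necessity)

At Y = 21613: Q = 981.910.
dQ/dY = 5.89/(2√Y) = 0.0200322 at this income.
η = (dQ/dY)·(Y/Q) = 0.0200322 × (21613/981.910) = 0.44.
Since 0 < η < 1, the good is a necessity.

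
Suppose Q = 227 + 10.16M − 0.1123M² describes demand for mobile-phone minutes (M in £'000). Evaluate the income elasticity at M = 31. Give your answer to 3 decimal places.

0.228

At M = 31: Q = 434.0397.
dQ/dM = 10.16 − 0.2246M = 3.19740.
η = (dQ/dM)·(M/Q) = 3.19740 × (31/434.0397) = 0.228.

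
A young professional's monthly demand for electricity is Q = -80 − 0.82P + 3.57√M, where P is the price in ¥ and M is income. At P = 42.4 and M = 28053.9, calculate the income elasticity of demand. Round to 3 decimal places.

At P = 42.4, M = 28053.9: Q = 483.182.
Holding P constant, ∂Q/∂M = 3.57/(2√M) = 0.0106572.
η_M = (∂Q/∂M)·(M/Q) = 0.0106572 × (28053.9/483.182) = 0.619.

0.619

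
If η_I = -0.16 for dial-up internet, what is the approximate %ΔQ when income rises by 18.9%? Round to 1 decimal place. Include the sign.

%ΔQ ≈ η × %ΔI = -0.16 × 18.9% = -3.0%.

-3.0%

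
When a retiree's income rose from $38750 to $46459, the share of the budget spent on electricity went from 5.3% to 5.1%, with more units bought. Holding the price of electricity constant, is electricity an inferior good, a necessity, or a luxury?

Quantity rises but the budget share falls as income rises, so 0 < η < 1.

necessity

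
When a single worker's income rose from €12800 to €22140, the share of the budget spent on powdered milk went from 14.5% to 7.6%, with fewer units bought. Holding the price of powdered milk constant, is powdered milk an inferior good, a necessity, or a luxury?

inferior good

Quantity demanded falls as income rises, so η < 0.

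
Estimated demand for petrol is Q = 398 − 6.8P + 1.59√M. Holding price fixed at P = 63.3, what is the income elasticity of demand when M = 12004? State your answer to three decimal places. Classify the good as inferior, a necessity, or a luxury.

At P = 63.3, M = 12004: Q = 141.765.
Holding P constant, ∂Q/∂M = 1.59/(2√M) = 0.00725611.
η_M = (∂Q/∂M)·(M/Q) = 0.00725611 × (12004/141.765) = 0.614.
Since 0 < η < 1, this is a necessity.

0.614 (necessity)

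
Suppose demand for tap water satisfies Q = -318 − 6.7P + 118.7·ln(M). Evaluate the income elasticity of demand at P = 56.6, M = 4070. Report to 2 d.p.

At P = 56.6, M = 4070: Q = 289.343.
Holding P constant, ∂Q/∂M = 118.7/M = 0.0291646.
η_M = (∂Q/∂M)·(M/Q) = 0.0291646 × (4070/289.343) = 0.41.

0.41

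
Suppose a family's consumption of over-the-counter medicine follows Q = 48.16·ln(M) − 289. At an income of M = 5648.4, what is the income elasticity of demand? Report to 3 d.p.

At M = 5648.4: Q = 127.060.
dQ/dM = 48.16/M = 0.00852631 at this income.
η = (dQ/dM)·(M/Q) = 0.00852631 × (5648.4/127.060) = 0.379.

0.379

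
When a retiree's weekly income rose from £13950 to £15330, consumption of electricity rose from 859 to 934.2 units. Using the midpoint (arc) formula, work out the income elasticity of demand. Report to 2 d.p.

0.89

ΔQ = 934.2 − 859 = 75.2; midpoint Q̄ = (859 + 934.2)/2 = 896.6.
ΔI = 15330 − 13950 = 1380; midpoint Ī = (13950 + 15330)/2 = 14640.
η = (ΔQ/Q̄) ÷ (ΔI/Ī) = (75.2/896.6) ÷ (1380/14640) = 0.89.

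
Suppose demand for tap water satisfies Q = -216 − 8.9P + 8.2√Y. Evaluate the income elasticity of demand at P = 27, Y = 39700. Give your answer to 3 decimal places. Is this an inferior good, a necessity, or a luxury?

0.694 (necessity)

At P = 27, Y = 39700: Q = 1177.538.
Holding P constant, ∂Q/∂Y = 8.2/(2√Y) = 0.0205773.
η_Y = (∂Q/∂Y)·(Y/Q) = 0.0205773 × (39700/1177.538) = 0.694.
Since 0 < η < 1, this is a necessity.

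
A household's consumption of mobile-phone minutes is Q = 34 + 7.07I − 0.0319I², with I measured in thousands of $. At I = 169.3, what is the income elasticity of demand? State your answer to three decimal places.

At I = 169.3: Q = 316.6176.
dQ/dI = 7.07 − 0.0638I = -3.73134.
η = (dQ/dI)·(I/Q) = -3.73134 × (169.3/316.6176) = -1.995.

-1.995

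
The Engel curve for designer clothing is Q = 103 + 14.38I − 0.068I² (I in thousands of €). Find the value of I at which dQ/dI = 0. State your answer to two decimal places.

dQ/dI = 14.38 − 0.136I.
The good is inferior where dQ/dI < 0. Setting dQ/dI = 0 gives I = 14.38 / 0.136 = 105.74.

105.74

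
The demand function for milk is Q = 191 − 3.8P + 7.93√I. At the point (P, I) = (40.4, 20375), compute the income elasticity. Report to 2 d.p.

0.48

At P = 40.4, I = 20375: Q = 1169.416.
Holding P constant, ∂Q/∂I = 7.93/(2√I) = 0.0277776.
η_I = (∂Q/∂I)·(I/Q) = 0.0277776 × (20375/1169.416) = 0.48.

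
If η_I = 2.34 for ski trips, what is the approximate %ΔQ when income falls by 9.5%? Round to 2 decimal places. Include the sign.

%ΔQ ≈ η × %ΔI = 2.34 × (-9.5%) = -22.23%.

-22.23%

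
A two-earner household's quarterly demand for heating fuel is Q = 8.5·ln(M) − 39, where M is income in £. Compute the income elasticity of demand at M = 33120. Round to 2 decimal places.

At M = 33120: Q = 49.467.
dQ/dM = 8.5/M = 0.000256643 at this income.
η = (dQ/dM)·(M/Q) = 0.000256643 × (33120/49.467) = 0.17.

0.17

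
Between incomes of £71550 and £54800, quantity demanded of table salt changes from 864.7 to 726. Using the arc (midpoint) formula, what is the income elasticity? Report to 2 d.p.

ΔQ = 726 − 864.7 = -138.7; midpoint Q̄ = (864.7 + 726)/2 = 795.35.
ΔI = 54800 − 71550 = -16750; midpoint Ī = (71550 + 54800)/2 = 63175.
η = (ΔQ/Q̄) ÷ (ΔI/Ī) = (-138.7/795.35) ÷ (-16750/63175) = 0.66.

0.66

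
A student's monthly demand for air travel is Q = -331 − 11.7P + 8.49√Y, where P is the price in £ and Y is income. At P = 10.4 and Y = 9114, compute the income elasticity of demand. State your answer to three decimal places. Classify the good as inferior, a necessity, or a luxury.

1.133 (luxury)

At P = 10.4, Y = 9114: Q = 357.837.
Holding P constant, ∂Q/∂Y = 8.49/(2√Y) = 0.0444655.
η_Y = (∂Q/∂Y)·(Y/Q) = 0.0444655 × (9114/357.837) = 1.133.
Since η > 1, this is a luxury.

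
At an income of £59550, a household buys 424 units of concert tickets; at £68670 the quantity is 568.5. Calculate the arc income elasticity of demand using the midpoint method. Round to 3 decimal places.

2.047

ΔQ = 568.5 − 424 = 144.5; midpoint Q̄ = (424 + 568.5)/2 = 496.25.
ΔI = 68670 − 59550 = 9120; midpoint Ī = (59550 + 68670)/2 = 64110.
η = (ΔQ/Q̄) ÷ (ΔI/Ī) = (144.5/496.25) ÷ (9120/64110) = 2.047.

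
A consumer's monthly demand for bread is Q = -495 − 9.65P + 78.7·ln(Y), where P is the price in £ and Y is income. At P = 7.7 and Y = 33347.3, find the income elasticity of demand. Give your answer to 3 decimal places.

0.314

At P = 7.7, Y = 33347.3: Q = 250.334.
Holding P constant, ∂Q/∂Y = 78.7/Y = 0.00236001.
η_Y = (∂Q/∂Y)·(Y/Q) = 0.00236001 × (33347.3/250.334) = 0.314.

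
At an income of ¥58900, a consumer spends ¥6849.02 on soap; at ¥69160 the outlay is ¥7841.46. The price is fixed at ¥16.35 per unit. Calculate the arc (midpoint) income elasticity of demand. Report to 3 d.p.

0.843

With a constant price, Q₁ = 6849.02/16.35 = 418.900 and Q₂ = 7841.46/16.35 = 479.600 (equivalently, work directly with expenditure since P cancels).
Midpoint %ΔQ = (7841.46 − 6849.02)/7345.24 = 0.13511; midpoint %ΔI = (69160 − 58900)/64030 = 0.16024.
η = 0.13511 / 0.16024 = 0.843.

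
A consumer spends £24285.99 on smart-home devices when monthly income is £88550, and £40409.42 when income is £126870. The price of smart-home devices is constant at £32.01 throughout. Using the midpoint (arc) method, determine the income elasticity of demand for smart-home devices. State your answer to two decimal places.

With a constant price, Q₁ = 24285.99/32.01 = 758.700 and Q₂ = 40409.42/32.01 = 1262.400 (equivalently, work directly with expenditure since P cancels).
Midpoint %ΔQ = (40409.42 − 24285.99)/32347.71 = 0.49844; midpoint %ΔI = (126870 − 88550)/107710 = 0.35577.
η = 0.49844 / 0.35577 = 1.40.

1.40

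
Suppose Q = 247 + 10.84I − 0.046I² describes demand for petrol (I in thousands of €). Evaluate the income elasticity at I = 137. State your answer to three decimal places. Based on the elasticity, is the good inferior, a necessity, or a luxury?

At I = 137: Q = 868.7060.
dQ/dI = 10.84 − 0.092I = -1.76400.
η = (dQ/dI)·(I/Q) = -1.76400 × (137/868.7060) = -0.278.
η < 0 ⇒ inferior good.

-0.278 (inferior good)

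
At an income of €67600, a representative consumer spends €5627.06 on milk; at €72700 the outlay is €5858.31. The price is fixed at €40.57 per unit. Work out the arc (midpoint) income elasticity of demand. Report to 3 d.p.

0.554

With a constant price, Q₁ = 5627.06/40.57 = 138.700 and Q₂ = 5858.31/40.57 = 144.400 (equivalently, work directly with expenditure since P cancels).
Midpoint %ΔQ = (5858.31 − 5627.06)/5742.69 = 0.04027; midpoint %ΔI = (72700 − 67600)/70150 = 0.07270.
η = 0.04027 / 0.07270 = 0.554.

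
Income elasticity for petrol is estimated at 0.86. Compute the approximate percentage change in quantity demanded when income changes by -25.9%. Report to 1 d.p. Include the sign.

-22.3%

%ΔQ ≈ η × %ΔI = 0.86 × (-25.9%) = -22.3%.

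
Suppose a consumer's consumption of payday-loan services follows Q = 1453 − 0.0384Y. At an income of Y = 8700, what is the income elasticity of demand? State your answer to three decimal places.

-0.299

At Y = 8700: Q = 1118.920.
dQ/dY = −0.0384.
η = (dQ/dY)·(Y/Q) = -0.0384 × (8700/1118.920) = -0.299.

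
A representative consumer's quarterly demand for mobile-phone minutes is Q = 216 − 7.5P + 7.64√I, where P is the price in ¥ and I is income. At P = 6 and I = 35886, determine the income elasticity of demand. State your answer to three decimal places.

At P = 6, I = 35886: Q = 1618.291.
Holding P constant, ∂Q/∂I = 7.64/(2√I) = 0.0201651.
η_I = (∂Q/∂I)·(I/Q) = 0.0201651 × (35886/1618.291) = 0.447.

0.447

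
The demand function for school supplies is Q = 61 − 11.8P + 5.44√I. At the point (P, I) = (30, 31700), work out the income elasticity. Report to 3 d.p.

0.717

At P = 30, I = 31700: Q = 675.564.
Holding P constant, ∂Q/∂I = 5.44/(2√I) = 0.015277.
η_I = (∂Q/∂I)·(I/Q) = 0.015277 × (31700/675.564) = 0.717.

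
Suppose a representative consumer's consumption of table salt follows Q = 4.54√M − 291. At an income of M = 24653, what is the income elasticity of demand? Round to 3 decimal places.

At M = 24653: Q = 421.838.
dQ/dM = 4.54/(2√M) = 0.0144574 at this income.
η = (dQ/dM)·(M/Q) = 0.0144574 × (24653/421.838) = 0.845.

0.845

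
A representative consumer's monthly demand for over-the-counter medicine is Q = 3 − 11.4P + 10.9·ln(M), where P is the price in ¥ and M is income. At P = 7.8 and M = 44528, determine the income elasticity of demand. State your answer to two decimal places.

At P = 7.8, M = 44528: Q = 30.752.
Holding P constant, ∂Q/∂M = 10.9/M = 0.00024479.
η_M = (∂Q/∂M)·(M/Q) = 0.00024479 × (44528/30.752) = 0.35.

0.35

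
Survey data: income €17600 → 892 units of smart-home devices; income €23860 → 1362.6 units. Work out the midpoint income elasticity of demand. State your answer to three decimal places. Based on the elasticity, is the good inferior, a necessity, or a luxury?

ΔQ = 1362.6 − 892 = 470.6; midpoint Q̄ = (892 + 1362.6)/2 = 1127.3.
ΔI = 23860 − 17600 = 6260; midpoint Ī = (17600 + 23860)/2 = 20730.
η = (ΔQ/Q̄) ÷ (ΔI/Ī) = (470.6/1127.3) ÷ (6260/20730) = 1.382.
η > 1 ⇒ luxury.

1.382 (luxury)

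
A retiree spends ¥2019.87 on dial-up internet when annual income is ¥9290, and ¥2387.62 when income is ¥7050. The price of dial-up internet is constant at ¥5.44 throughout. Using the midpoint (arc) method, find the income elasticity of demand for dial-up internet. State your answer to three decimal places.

With a constant price, Q₁ = 2019.87/5.44 = 371.300 and Q₂ = 2387.62/5.44 = 438.901 (equivalently, work directly with expenditure since P cancels).
Midpoint %ΔQ = (2387.62 − 2019.87)/2203.75 = 0.16688; midpoint %ΔI = (7050 − 9290)/8170 = -0.27417.
η = 0.16688 / -0.27417 = -0.609.

-0.609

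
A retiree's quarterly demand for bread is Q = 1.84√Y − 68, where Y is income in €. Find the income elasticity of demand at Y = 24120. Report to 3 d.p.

At Y = 24120: Q = 217.763.
dQ/dY = 1.84/(2√Y) = 0.00592378 at this income.
η = (dQ/dY)·(Y/Q) = 0.00592378 × (24120/217.763) = 0.656.

0.656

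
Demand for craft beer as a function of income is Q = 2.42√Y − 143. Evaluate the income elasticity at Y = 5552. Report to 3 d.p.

2.416

At Y = 5552: Q = 37.318.
dQ/dY = 2.42/(2√Y) = 0.0162391 at this income.
η = (dQ/dY)·(Y/Q) = 0.0162391 × (5552/37.318) = 2.416.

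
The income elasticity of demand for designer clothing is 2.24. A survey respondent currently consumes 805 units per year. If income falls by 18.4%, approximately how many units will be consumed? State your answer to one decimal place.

%ΔQ ≈ η × %ΔI = 2.24 × (-18.4%) = -41.216%.
New Q ≈ 805 × (1 − 0.41216) = 473.2.

473.2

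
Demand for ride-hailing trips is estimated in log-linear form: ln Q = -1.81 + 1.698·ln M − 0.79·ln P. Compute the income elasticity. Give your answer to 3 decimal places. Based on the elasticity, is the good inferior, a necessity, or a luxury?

In a log-linear demand, the coefficient on ln M is the income elasticity.
So η = 1.698.
η > 1 ⇒ luxury.

1.698 (luxury)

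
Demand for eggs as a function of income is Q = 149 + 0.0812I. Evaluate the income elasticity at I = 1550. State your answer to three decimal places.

At I = 1550: Q = 274.860.
dQ/dI = 0.0812.
η = (dQ/dI)·(I/Q) = 0.0812 × (1550/274.860) = 0.458.

0.458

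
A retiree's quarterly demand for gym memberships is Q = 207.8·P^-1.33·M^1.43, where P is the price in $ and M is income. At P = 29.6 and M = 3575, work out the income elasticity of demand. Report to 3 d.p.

1.430

For a multiplicative demand Q = A·P^α·M^β, the income elasticity is β everywhere.
Here β = 1.43, so η = 1.430.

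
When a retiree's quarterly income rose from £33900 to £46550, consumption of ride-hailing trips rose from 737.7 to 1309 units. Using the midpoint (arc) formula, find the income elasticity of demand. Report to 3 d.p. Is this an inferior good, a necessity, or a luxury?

ΔQ = 1309 − 737.7 = 571.3; midpoint Q̄ = (737.7 + 1309)/2 = 1023.35.
ΔI = 46550 − 33900 = 12650; midpoint Ī = (33900 + 46550)/2 = 40225.
η = (ΔQ/Q̄) ÷ (ΔI/Ī) = (571.3/1023.35) ÷ (12650/40225) = 1.775.
η > 1 ⇒ luxury.

1.775 (luxury)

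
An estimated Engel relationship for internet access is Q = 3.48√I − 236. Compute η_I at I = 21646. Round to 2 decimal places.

At I = 21646: Q = 275.998.
dQ/dI = 3.48/(2√I) = 0.0118266 at this income.
η = (dQ/dI)·(I/Q) = 0.0118266 × (21646/275.998) = 0.93.

0.93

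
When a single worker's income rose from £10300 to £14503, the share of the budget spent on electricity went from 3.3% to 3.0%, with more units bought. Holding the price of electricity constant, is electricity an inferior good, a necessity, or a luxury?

necessity

Quantity rises but the budget share falls as income rises, so 0 < η < 1.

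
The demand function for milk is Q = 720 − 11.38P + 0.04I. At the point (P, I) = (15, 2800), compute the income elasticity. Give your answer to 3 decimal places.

At P = 15, I = 2800: Q = 661.300.
Holding P constant, ∂Q/∂I = 0.04.
η_I = (∂Q/∂I)·(I/Q) = 0.04 × (2800/661.300) = 0.169.

0.169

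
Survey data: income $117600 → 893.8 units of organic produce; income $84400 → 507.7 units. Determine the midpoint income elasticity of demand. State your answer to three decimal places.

ΔQ = 507.7 − 893.8 = -386.1; midpoint Q̄ = (893.8 + 507.7)/2 = 700.75.
ΔI = 84400 − 117600 = -33200; midpoint Ī = (117600 + 84400)/2 = 101000.
η = (ΔQ/Q̄) ÷ (ΔI/Ī) = (-386.1/700.75) ÷ (-33200/101000) = 1.676.

1.676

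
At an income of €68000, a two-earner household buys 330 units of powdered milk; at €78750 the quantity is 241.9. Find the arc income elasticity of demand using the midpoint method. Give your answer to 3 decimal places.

ΔQ = 241.9 − 330 = -88.1; midpoint Q̄ = (330 + 241.9)/2 = 285.95.
ΔI = 78750 − 68000 = 10750; midpoint Ī = (68000 + 78750)/2 = 73375.
η = (ΔQ/Q̄) ÷ (ΔI/Ī) = (-88.1/285.95) ÷ (10750/73375) = -2.103.

-2.103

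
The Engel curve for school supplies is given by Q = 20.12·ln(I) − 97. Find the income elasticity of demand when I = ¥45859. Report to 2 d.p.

At I = 45859: Q = 118.955.
dQ/dI = 20.12/I = 0.000438736 at this income.
η = (dQ/dI)·(I/Q) = 0.000438736 × (45859/118.955) = 0.17.

0.17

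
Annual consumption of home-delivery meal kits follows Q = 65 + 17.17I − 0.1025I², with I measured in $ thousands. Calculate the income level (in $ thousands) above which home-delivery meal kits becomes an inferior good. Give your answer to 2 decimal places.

dQ/dI = 17.17 − 0.205I.
The good is inferior where dQ/dI < 0. Setting dQ/dI = 0 gives I = 17.17 / 0.205 = 83.76.

83.76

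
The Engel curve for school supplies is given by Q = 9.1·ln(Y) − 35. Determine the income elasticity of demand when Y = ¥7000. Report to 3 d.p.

0.200

At Y = 7000: Q = 45.568.
dQ/dY = 9.1/Y = 0.0013 at this income.
η = (dQ/dY)·(Y/Q) = 0.0013 × (7000/45.568) = 0.200.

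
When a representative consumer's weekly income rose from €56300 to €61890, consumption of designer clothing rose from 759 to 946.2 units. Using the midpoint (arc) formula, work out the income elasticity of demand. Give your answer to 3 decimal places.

2.321

ΔQ = 946.2 − 759 = 187.2; midpoint Q̄ = (759 + 946.2)/2 = 852.6.
ΔI = 61890 − 56300 = 5590; midpoint Ī = (56300 + 61890)/2 = 59095.
η = (ΔQ/Q̄) ÷ (ΔI/Ī) = (187.2/852.6) ÷ (5590/59095) = 2.321.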